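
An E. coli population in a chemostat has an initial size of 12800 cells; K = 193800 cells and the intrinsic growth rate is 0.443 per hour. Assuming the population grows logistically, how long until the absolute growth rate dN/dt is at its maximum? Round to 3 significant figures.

5.98 hours

Logistic growth is fastest at N = K/2 = 96900.
A = (K − N₀)/N₀ = 14.141. Set K/(1 + A·e^(−rt)) = K/2 → A·e^(−rt) = 1.
e^(−0.443t) = 1/14.141 = 0.0707182, so t = ln(14.141)/0.443 = 2.6491/0.443 = 5.9798.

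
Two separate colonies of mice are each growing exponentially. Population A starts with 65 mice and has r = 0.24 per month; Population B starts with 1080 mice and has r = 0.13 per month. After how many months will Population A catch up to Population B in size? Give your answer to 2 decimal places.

Set 65·e^(0.24t) = 1080·e^(0.13t).
e^((0.24 − 0.13)t) = 1080/65 → e^(0.11·t) = 16.615.
0.11·t = ln(16.615) = 2.8103, so t = 2.8103/0.11 = 25.548.

25.55 months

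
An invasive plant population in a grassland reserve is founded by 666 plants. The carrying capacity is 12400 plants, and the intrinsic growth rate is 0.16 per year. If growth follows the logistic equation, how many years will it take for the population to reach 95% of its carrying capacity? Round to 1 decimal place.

A = (K − N₀)/N₀ = (12400 − 666)/666 = 17.619.
Solve 12400/(1 + 17.619·e^(−0.16t)) = 11780: 1 + 17.619·e^(−0.16t) = 1.0526, so e^(−0.16t) = 0.00298727.
−0.16·t = ln(0.00298727) = -5.8134, so t = 5.8134/0.16 = 36.334.

36.3 years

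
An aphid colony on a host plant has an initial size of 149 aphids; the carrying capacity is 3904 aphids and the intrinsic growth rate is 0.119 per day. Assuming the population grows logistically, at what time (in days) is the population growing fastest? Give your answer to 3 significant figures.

Logistic growth is fastest at N = K/2 = 1952.
A = (K − N₀)/N₀ = 25.201. Set K/(1 + A·e^(−rt)) = K/2 → A·e^(−rt) = 1.
e^(−0.119t) = 1/25.201 = 0.0396804, so t = ln(25.201)/0.119 = 3.2269/0.119 = 27.117.

27.1 days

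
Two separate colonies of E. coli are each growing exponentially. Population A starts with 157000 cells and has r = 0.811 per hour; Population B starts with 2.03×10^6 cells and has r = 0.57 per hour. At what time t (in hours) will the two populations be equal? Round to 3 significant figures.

Set 157000·e^(0.811t) = 2.03×10^6·e^(0.57t).
e^((0.811 − 0.57)t) = 2.03×10^6/157000 → e^(0.241·t) = 12.93.
0.241·t = ln(12.93) = 2.5595, so t = 2.5595/0.241 = 10.621.

10.6 hours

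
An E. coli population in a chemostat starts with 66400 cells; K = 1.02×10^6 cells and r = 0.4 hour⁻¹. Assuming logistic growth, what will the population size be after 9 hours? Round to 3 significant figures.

A = (K − N₀)/N₀ = (1.02×10^6 − 66400)/66400 = 14.361.
N(t) = K/(1 + A·e^(−rt)) = 1.02×10^6/(1 + 14.361×e^(−0.4×9)).
e^(−3.6) = 0.027324; denominator = 1 + 14.361×0.027324 = 1.3924.
N = 1.02×10^6/1.3924 = 732544.

733000 cells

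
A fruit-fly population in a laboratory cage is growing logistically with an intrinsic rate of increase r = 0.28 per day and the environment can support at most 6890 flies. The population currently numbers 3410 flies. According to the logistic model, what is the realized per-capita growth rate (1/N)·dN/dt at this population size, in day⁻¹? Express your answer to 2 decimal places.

(1/N)·dN/dt = r(1 − N/K) = 0.28 × (1 − 3410/6890).
= 0.28 × 0.50508 = 0.14142.

0.14 per day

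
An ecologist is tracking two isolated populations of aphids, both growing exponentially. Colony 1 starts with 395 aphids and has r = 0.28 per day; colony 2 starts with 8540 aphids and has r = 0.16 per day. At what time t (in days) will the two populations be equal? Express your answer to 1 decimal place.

Set 395·e^(0.28t) = 8540·e^(0.16t).
e^((0.28 − 0.16)t) = 8540/395 → e^(0.12·t) = 21.62.
0.12·t = ln(21.62) = 3.0736, so t = 3.0736/0.12 = 25.614.

25.6 days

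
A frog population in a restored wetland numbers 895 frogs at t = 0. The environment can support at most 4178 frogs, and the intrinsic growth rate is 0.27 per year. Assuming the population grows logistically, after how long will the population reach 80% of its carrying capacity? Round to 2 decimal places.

A = (K − N₀)/N₀ = (4178 − 895)/895 = 3.6682.
Solve 4178/(1 + 3.6682·e^(−0.27t)) = 3342.4: 1 + 3.6682·e^(−0.27t) = 1.25, so e^(−0.27t) = 0.0681541.
−0.27·t = ln(0.0681541) = -2.686, so t = 2.686/0.27 = 9.9481.

9.95 years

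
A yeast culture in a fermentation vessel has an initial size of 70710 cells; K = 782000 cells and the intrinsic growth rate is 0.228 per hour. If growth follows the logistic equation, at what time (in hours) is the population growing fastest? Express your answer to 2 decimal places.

10.12 hours

Logistic growth is fastest at N = K/2 = 391000.
A = (K − N₀)/N₀ = 10.059. Set K/(1 + A·e^(−rt)) = K/2 → A·e^(−rt) = 1.
e^(−0.228t) = 1/10.059 = 0.0994109, so t = ln(10.059)/0.228 = 2.3085/0.228 = 10.125.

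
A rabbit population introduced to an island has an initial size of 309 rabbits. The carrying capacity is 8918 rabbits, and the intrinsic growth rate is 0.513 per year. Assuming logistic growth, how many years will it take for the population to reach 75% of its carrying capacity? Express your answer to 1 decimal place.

8.6 years

A = (K − N₀)/N₀ = (8918 − 309)/309 = 27.861.
Solve 8918/(1 + 27.861·e^(−0.513t)) = 6688.5: 1 + 27.861·e^(−0.513t) = 1.3333, so e^(−0.513t) = 0.0119642.
−0.513·t = ln(0.0119642) = -4.4258, so t = 4.4258/0.513 = 8.6274.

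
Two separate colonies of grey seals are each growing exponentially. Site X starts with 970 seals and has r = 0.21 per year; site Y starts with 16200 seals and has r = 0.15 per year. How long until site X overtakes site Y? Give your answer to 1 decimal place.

46.9 years

Set 970·e^(0.21t) = 16200·e^(0.15t).
e^((0.21 − 0.15)t) = 16200/970 → e^(0.06·t) = 16.701.
0.06·t = ln(16.701) = 2.8155, so t = 2.8155/0.06 = 46.925.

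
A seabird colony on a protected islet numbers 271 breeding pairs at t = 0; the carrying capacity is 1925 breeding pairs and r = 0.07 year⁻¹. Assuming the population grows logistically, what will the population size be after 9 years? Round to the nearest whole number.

A = (K − N₀)/N₀ = (1925 − 271)/271 = 6.1033.
N(t) = K/(1 + A·e^(−rt)) = 1925/(1 + 6.1033×e^(−0.07×9)).
e^(−0.63) = 0.53259; denominator = 1 + 6.1033×0.53259 = 4.2506.
N = 1925/4.2506 = 452.88.

453 breeding pairs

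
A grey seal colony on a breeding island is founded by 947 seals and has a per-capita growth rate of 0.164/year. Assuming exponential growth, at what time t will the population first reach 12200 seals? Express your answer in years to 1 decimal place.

Set N₀·e^(rt) = 12200: e^(0.164·t) = 12200/947 = 12.883.
0.164·t = ln(12.883) = 2.5559, so t = 2.5559/0.164 = 15.585.

15.6 years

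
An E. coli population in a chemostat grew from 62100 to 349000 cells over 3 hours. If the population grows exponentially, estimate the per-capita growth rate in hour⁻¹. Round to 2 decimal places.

From N(t) = N₀·e^(rt): e^(r·3) = 349000/62100 = 5.62.
r·3 = ln(5.62) = 1.7263, so r = 1.7263/3 = 0.57544.

0.58 per hour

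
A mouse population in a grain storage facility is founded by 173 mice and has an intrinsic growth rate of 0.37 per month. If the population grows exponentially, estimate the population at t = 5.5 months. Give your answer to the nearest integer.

N(t) = N₀·e^(rt) = 173 × e^(0.37×5.5) = 173 × e^2.035.
e^2.035 ≈ 7.6523, so N ≈ 173 × 7.6523 = 1323.84.

1324 mice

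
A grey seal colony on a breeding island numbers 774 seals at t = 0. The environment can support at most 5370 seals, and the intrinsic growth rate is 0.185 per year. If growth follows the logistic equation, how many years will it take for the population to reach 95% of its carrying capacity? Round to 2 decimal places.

25.54 years

A = (K − N₀)/N₀ = (5370 − 774)/774 = 5.938.
Solve 5370/(1 + 5.938·e^(−0.185t)) = 5101.5: 1 + 5.938·e^(−0.185t) = 1.0526, so e^(−0.185t) = 0.00886354.
−0.185·t = ln(0.00886354) = -4.7258, so t = 4.7258/0.185 = 25.545.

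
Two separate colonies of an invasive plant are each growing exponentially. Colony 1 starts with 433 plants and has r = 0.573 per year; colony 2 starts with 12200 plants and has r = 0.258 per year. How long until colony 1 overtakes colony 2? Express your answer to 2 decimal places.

10.60 years

Set 433·e^(0.573t) = 12200·e^(0.258t).
e^((0.573 − 0.258)t) = 12200/433 → e^(0.315·t) = 28.176.
0.315·t = ln(28.176) = 3.3385, so t = 3.3385/0.315 = 10.598.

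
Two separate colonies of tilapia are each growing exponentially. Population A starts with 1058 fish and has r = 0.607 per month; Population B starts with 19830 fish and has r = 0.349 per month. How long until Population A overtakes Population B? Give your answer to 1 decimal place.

11.4 months

Set 1058·e^(0.607t) = 19830·e^(0.349t).
e^((0.607 − 0.349)t) = 19830/1058 → e^(0.258·t) = 18.743.
0.258·t = ln(18.743) = 2.9308, so t = 2.9308/0.258 = 11.36.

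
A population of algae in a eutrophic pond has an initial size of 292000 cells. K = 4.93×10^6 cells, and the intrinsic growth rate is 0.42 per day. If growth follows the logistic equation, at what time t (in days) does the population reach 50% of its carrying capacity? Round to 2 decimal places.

6.58 days

A = (K − N₀)/N₀ = (4.93×10^6 − 292000)/292000 = 15.884.
Solve 4.93×10^6/(1 + 15.884·e^(−0.42t)) = 2.465×10^6: 1 + 15.884·e^(−0.42t) = 2, so e^(−0.42t) = 0.0629582.
−0.42·t = ln(0.0629582) = -2.7653, so t = 2.7653/0.42 = 6.584.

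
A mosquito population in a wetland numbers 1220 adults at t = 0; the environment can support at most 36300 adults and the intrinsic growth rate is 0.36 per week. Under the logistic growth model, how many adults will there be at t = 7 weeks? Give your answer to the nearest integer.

10955 adults

A = (K − N₀)/N₀ = (36300 − 1220)/1220 = 28.754.
N(t) = K/(1 + A·e^(−rt)) = 36300/(1 + 28.754×e^(−0.36×7)).
e^(−2.52) = 0.08046; denominator = 1 + 28.754×0.08046 = 3.3135.
N = 36300/3.3135 = 10955.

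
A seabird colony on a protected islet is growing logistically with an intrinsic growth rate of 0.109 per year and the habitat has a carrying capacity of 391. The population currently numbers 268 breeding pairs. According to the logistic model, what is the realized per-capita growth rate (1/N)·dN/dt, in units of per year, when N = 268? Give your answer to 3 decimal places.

(1/N)·dN/dt = r(1 − N/K) = 0.109 × (1 − 268/391).
= 0.109 × 0.31458 = 0.034289.

0.034 per year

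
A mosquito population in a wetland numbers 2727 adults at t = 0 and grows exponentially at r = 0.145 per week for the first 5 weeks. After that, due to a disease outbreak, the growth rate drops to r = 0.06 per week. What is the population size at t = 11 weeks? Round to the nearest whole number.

Phase 1: N(5) = 2727·e^(0.145×5) = 2727·e^0.725 = 5630.52.
Phase 2 runs for 11 − 5 = 6 weeks at r = 0.06.
N(11) = 5630.52·e^(0.06×6) = 5630.52·e^0.36 = 8070.39.

8070 adults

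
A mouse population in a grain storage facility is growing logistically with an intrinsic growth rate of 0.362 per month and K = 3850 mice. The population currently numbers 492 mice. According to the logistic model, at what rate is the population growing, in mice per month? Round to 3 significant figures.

dN/dt = rN(1 − N/K) = 0.362 × 492 × (1 − 492/3850).
1 − 492/3850 = 0.87221; dN/dt = 0.362 × 492 × 0.87221 = 155.34.

155 mice per month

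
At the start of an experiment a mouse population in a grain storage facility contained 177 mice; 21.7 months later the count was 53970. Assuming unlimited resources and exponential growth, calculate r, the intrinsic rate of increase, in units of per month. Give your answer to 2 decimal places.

0.26 per month

From N(t) = N₀·e^(rt): e^(r·21.7) = 53970/177 = 304.92.
r·21.7 = ln(304.92) = 5.72, so r = 5.72/21.7 = 0.2636.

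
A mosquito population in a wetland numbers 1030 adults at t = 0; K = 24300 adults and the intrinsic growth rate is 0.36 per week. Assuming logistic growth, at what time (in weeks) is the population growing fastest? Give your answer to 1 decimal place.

Logistic growth is fastest at N = K/2 = 12150.
A = (K − N₀)/N₀ = 22.592. Set K/(1 + A·e^(−rt)) = K/2 → A·e^(−rt) = 1.
e^(−0.36t) = 1/22.592 = 0.044263, so t = ln(22.592)/0.36 = 3.1176/0.36 = 8.66.

8.7 weeks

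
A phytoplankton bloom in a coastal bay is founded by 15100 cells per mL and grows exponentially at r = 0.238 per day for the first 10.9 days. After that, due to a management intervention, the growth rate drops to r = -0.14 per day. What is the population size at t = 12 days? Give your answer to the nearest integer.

Phase 1: N(10.9) = 15100·e^(0.238×10.9) = 15100·e^2.594 = 202127.
Phase 2 runs for 12 − 10.9 = 1.1 days at r = -0.14.
N(12) = 202127·e^(-0.14×1.1) = 202127·e^-0.154 = 173278.

173278 cells per mL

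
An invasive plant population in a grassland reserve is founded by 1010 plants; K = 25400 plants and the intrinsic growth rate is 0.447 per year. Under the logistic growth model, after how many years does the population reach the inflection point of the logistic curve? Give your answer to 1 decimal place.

7.1 years

Logistic growth is fastest at N = K/2 = 12700.
A = (K − N₀)/N₀ = 24.149. Set K/(1 + A·e^(−rt)) = K/2 → A·e^(−rt) = 1.
e^(−0.447t) = 1/24.149 = 0.0414104, so t = ln(24.149)/0.447 = 3.1842/0.447 = 7.1235.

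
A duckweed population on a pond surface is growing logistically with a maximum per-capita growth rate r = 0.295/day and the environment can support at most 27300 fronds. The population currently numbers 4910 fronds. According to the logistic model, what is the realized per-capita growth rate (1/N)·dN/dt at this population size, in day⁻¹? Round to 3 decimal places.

(1/N)·dN/dt = r(1 − N/K) = 0.295 × (1 − 4910/27300).
= 0.295 × 0.82015 = 0.24194.

0.242 per day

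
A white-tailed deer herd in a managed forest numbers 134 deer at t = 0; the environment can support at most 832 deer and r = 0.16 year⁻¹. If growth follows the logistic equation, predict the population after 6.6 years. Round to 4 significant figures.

A = (K − N₀)/N₀ = (832 − 134)/134 = 5.209.
N(t) = K/(1 + A·e^(−rt)) = 832/(1 + 5.209×e^(−0.16×6.6)).
e^(−1.056) = 0.34784; denominator = 1 + 5.209×0.34784 = 2.8119.
N = 832/2.8119 = 295.885.

295.9 deer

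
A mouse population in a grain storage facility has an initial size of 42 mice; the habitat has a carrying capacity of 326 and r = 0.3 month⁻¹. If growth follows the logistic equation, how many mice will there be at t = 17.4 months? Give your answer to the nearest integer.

A = (K − N₀)/N₀ = (326 − 42)/42 = 6.7619.
N(t) = K/(1 + A·e^(−rt)) = 326/(1 + 6.7619×e^(−0.3×17.4)).
e^(−5.22) = 0.0054073; denominator = 1 + 6.7619×0.0054073 = 1.0366.
N = 326/1.0366 = 314.501.

315 mice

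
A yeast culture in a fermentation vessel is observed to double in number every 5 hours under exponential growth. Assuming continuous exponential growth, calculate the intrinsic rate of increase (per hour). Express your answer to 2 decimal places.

r = ln(2)/t_d = 0.6931/5 = 0.13863.

0.14 per hour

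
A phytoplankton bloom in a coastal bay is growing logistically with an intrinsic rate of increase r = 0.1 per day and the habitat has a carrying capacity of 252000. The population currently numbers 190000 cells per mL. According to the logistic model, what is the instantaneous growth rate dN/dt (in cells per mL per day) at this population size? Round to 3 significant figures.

4670 cells per mL per day

dN/dt = rN(1 − N/K) = 0.1 × 190000 × (1 − 190000/252000).
1 − 190000/252000 = 0.24603; dN/dt = 0.1 × 190000 × 0.24603 = 4674.6.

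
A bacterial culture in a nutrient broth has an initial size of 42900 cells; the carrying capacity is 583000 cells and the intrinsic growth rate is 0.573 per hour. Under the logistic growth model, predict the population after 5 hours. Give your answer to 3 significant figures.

A = (K − N₀)/N₀ = (583000 − 42900)/42900 = 12.59.
N(t) = K/(1 + A·e^(−rt)) = 583000/(1 + 12.59×e^(−0.573×5)).
e^(−2.865) = 0.056983; denominator = 1 + 12.59×0.056983 = 1.7174.
N = 583000/1.7174 = 339466.

339000 cells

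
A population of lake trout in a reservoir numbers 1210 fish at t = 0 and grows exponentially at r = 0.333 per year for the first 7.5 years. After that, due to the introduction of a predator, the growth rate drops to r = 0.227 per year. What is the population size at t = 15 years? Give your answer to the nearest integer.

80690 fish

Phase 1: N(7.5) = 1210·e^(0.333×7.5) = 1210·e^2.498 = 14704.
Phase 2 runs for 15 − 7.5 = 7.5 years at r = 0.227.
N(15) = 14704·e^(0.227×7.5) = 14704·e^1.703 = 80690.5.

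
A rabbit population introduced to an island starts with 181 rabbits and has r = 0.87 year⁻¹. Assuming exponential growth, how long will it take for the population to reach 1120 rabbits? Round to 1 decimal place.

2.1 years

Set N₀·e^(rt) = 1120: e^(0.87·t) = 1120/181 = 6.1878.
0.87·t = ln(6.1878) = 1.8226, so t = 1.8226/0.87 = 2.0949.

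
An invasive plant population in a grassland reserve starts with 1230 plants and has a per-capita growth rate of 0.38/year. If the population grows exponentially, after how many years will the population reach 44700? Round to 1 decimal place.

Set N₀·e^(rt) = 44700: e^(0.38·t) = 44700/1230 = 36.341.
0.38·t = ln(36.341) = 3.593, so t = 3.593/0.38 = 9.4552.

9.5 years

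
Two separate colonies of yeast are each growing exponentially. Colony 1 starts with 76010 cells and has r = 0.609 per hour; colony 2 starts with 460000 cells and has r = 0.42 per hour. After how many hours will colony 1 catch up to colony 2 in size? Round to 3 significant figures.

9.53 hours

Set 76010·e^(0.609t) = 460000·e^(0.42t).
e^((0.609 − 0.42)t) = 460000/76010 → e^(0.189·t) = 6.0518.
0.189·t = ln(6.0518) = 1.8004, so t = 1.8004/0.189 = 9.5257.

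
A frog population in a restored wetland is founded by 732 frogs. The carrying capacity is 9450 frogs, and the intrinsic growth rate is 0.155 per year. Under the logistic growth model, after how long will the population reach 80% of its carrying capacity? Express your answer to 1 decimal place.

24.9 years

A = (K − N₀)/N₀ = (9450 − 732)/732 = 11.91.
Solve 9450/(1 + 11.91·e^(−0.155t)) = 7560: 1 + 11.91·e^(−0.155t) = 1.25, so e^(−0.155t) = 0.0209911.
−0.155·t = ln(0.0209911) = -3.8637, so t = 3.8637/0.155 = 24.927.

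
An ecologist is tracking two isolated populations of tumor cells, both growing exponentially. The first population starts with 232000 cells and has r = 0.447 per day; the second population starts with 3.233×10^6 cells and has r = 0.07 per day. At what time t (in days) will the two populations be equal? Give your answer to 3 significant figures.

6.99 days

Set 232000·e^(0.447t) = 3.233×10^6·e^(0.07t).
e^((0.447 − 0.07)t) = 3.233×10^6/232000 → e^(0.377·t) = 13.935.
0.377·t = ln(13.935) = 2.6344, so t = 2.6344/0.377 = 6.9879.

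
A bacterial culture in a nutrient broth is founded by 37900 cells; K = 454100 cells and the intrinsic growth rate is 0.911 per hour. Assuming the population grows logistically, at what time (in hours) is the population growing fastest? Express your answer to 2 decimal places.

Logistic growth is fastest at N = K/2 = 227050.
A = (K − N₀)/N₀ = 10.982. Set K/(1 + A·e^(−rt)) = K/2 → A·e^(−rt) = 1.
e^(−0.911t) = 1/10.982 = 0.091062, so t = ln(10.982)/0.911 = 2.3962/0.911 = 2.6303.

2.63 hours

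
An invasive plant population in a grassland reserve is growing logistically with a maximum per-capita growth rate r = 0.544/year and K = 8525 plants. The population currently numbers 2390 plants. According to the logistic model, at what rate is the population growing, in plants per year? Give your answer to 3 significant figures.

936 plants per year

dN/dt = rN(1 − N/K) = 0.544 × 2390 × (1 − 2390/8525).
1 − 2390/8525 = 0.71965; dN/dt = 0.544 × 2390 × 0.71965 = 935.66.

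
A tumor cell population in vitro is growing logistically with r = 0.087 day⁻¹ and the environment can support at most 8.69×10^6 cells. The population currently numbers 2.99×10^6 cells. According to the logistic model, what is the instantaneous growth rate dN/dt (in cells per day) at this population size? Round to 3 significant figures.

171000 cells per day

dN/dt = rN(1 − N/K) = 0.087 × 2.99×10^6 × (1 − 2.99×10^6/8.69×10^6).
1 − 2.99×10^6/8.69×10^6 = 0.65593; dN/dt = 0.087 × 2.99×10^6 × 0.65593 = 1.70626×10^5.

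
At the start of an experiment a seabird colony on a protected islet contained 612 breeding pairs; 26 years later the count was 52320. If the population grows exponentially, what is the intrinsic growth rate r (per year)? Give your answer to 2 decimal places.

From N(t) = N₀·e^(rt): e^(r·26) = 52320/612 = 85.49.
r·26 = ln(85.49) = 4.4484, so r = 4.4484/26 = 0.17109.

0.17 per year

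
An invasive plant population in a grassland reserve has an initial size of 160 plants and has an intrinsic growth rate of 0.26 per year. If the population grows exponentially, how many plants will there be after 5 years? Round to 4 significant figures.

587.1 plants

N(t) = N₀·e^(rt) = 160 × e^(0.26×5) = 160 × e^1.3.
e^1.3 ≈ 3.6693, so N ≈ 160 × 3.6693 = 587.087.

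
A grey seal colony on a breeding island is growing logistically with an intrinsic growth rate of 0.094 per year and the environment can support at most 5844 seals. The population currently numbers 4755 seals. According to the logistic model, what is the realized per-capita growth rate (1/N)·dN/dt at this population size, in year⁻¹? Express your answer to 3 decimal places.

(1/N)·dN/dt = r(1 − N/K) = 0.094 × (1 − 4755/5844).
= 0.094 × 0.18634 = 0.017516.

0.018 per year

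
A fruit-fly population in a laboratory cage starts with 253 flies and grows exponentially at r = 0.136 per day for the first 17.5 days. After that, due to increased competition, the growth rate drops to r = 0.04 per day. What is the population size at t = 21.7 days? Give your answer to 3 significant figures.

Phase 1: N(17.5) = 253·e^(0.136×17.5) = 253·e^2.38 = 2733.64.
Phase 2 runs for 21.7 − 17.5 = 4.2 days at r = 0.04.
N(21.7) = 2733.64·e^(0.04×4.2) = 2733.64·e^0.168 = 3233.72.

3230 flies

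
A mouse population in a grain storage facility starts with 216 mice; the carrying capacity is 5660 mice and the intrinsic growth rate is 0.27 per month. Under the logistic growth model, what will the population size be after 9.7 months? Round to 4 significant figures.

A = (K − N₀)/N₀ = (5660 − 216)/216 = 25.204.
N(t) = K/(1 + A·e^(−rt)) = 5660/(1 + 25.204×e^(−0.27×9.7)).
e^(−2.619) = 0.072876; denominator = 1 + 25.204×0.072876 = 2.8367.
N = 5660/2.8367 = 1995.25.

1995 mice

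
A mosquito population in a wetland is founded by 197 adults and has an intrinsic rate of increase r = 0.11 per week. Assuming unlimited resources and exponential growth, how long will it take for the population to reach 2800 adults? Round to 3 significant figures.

Set N₀·e^(rt) = 2800: e^(0.11·t) = 2800/197 = 14.213.
0.11·t = ln(14.213) = 2.6542, so t = 2.6542/0.11 = 24.129.

24.1 weeks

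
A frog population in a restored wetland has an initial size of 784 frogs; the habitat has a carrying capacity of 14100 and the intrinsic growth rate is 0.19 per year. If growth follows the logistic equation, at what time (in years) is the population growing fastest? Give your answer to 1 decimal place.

14.9 years

Logistic growth is fastest at N = K/2 = 7050.
A = (K − N₀)/N₀ = 16.985. Set K/(1 + A·e^(−rt)) = K/2 → A·e^(−rt) = 1.
e^(−0.19t) = 1/16.985 = 0.0588765, so t = ln(16.985)/0.19 = 2.8323/0.19 = 14.907.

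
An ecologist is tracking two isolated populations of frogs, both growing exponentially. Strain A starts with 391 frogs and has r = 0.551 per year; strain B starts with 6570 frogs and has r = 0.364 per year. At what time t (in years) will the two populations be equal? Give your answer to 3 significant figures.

Set 391·e^(0.551t) = 6570·e^(0.364t).
e^((0.551 − 0.364)t) = 6570/391 → e^(0.187·t) = 16.803.
0.187·t = ln(16.803) = 2.8216, so t = 2.8216/0.187 = 15.089.

15.1 years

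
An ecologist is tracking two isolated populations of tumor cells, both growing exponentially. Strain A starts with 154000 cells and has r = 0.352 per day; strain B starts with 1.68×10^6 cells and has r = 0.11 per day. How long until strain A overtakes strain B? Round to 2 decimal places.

Set 154000·e^(0.352t) = 1.68×10^6·e^(0.11t).
e^((0.352 − 0.11)t) = 1.68×10^6/154000 → e^(0.242·t) = 10.909.
0.242·t = ln(10.909) = 2.3896, so t = 2.3896/0.242 = 9.8744.

9.87 days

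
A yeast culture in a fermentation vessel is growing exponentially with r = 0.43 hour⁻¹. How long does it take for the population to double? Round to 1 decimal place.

Doubling time t_d = ln(2)/r = 0.6931/0.43 = 1.612.

1.6 hours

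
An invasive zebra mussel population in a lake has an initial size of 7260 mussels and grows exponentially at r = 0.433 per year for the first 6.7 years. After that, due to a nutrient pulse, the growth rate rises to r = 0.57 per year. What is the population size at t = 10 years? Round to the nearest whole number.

866515 mussels

Phase 1: N(6.7) = 7260·e^(0.433×6.7) = 7260·e^2.901 = 132090.
Phase 2 runs for 10 − 6.7 = 3.3 years at r = 0.57.
N(10) = 132090·e^(0.57×3.3) = 132090·e^1.881 = 866515.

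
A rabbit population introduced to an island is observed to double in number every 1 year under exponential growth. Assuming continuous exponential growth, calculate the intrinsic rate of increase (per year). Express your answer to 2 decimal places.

0.69 per year

r = ln(2)/t_d = 0.6931/1 = 0.69315.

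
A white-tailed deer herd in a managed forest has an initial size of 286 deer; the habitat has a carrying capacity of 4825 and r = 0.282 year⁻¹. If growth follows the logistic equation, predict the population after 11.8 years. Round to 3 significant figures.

3070 deer

A = (K − N₀)/N₀ = (4825 − 286)/286 = 15.871.
N(t) = K/(1 + A·e^(−rt)) = 4825/(1 + 15.871×e^(−0.282×11.8)).
e^(−3.328) = 0.035879; denominator = 1 + 15.871×0.035879 = 1.5694.
N = 4825/1.5694 = 3074.38.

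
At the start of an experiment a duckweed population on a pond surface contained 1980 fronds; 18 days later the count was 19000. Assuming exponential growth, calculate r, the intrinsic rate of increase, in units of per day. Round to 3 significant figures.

0.126 per day

From N(t) = N₀·e^(rt): e^(r·18) = 19000/1980 = 9.596.
r·18 = ln(9.596) = 2.2613, so r = 2.2613/18 = 0.12563.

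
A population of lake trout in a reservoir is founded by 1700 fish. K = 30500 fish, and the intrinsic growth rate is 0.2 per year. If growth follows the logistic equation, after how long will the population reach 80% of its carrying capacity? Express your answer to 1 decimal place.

21.1 years

A = (K − N₀)/N₀ = (30500 − 1700)/1700 = 16.941.
Solve 30500/(1 + 16.941·e^(−0.2t)) = 24400: 1 + 16.941·e^(−0.2t) = 1.25, so e^(−0.2t) = 0.0147569.
−0.2·t = ln(0.0147569) = -4.216, so t = 4.216/0.2 = 21.08.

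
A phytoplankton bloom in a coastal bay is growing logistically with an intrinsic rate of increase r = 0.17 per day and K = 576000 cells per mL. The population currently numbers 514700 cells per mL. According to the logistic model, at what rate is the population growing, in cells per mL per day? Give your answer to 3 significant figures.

9310 cells per mL per day

dN/dt = rN(1 − N/K) = 0.17 × 514700 × (1 − 514700/576000).
1 − 514700/576000 = 0.10642; dN/dt = 0.17 × 514700 × 0.10642 = 9312.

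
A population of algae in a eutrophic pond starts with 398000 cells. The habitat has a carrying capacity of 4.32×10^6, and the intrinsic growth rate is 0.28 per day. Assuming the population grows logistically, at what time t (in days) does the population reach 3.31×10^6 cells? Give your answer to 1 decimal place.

12.4 days

A = (K − N₀)/N₀ = (4.32×10^6 − 398000)/398000 = 9.8543.
Solve 4.32×10^6/(1 + 9.8543·e^(−0.28t)) = 3.31×10^6: 1 + 9.8543·e^(−0.28t) = 1.3051, so e^(−0.28t) = 0.0309648.
−0.28·t = ln(0.0309648) = -3.4749, so t = 3.4749/0.28 = 12.41.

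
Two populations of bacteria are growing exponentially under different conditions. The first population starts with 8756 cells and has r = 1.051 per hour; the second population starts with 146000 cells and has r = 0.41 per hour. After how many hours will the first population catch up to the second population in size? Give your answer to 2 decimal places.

Set 8756·e^(1.051t) = 146000·e^(0.41t).
e^((1.051 − 0.41)t) = 146000/8756 → e^(0.641·t) = 16.674.
0.641·t = ln(16.674) = 2.8139, so t = 2.8139/0.641 = 4.3898.

4.39 hours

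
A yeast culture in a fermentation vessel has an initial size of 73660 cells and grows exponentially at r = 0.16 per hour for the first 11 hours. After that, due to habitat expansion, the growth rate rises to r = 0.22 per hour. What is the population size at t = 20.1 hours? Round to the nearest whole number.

Phase 1: N(11) = 73660·e^(0.16×11) = 73660·e^1.76 = 428144.
Phase 2 runs for 20.1 − 11 = 9.1 hours at r = 0.22.
N(20.1) = 428144·e^(0.22×9.1) = 428144·e^2.002 = 3.169915×10^6.

3169915 cells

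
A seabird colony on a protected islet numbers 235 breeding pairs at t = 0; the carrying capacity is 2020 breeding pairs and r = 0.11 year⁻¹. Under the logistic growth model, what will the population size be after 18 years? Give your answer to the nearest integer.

A = (K − N₀)/N₀ = (2020 − 235)/235 = 7.5957.
N(t) = K/(1 + A·e^(−rt)) = 2020/(1 + 7.5957×e^(−0.11×18)).
e^(−1.98) = 0.13807; denominator = 1 + 7.5957×0.13807 = 2.0487.
N = 2020/2.0487 = 985.973.

986 breeding pairs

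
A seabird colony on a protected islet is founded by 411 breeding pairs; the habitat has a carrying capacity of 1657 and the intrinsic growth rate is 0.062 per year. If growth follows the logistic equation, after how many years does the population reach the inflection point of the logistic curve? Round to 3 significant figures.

Logistic growth is fastest at N = K/2 = 828.5.
A = (K − N₀)/N₀ = 3.0316. Set K/(1 + A·e^(−rt)) = K/2 → A·e^(−rt) = 1.
e^(−0.062t) = 1/3.0316 = 0.329856, so t = ln(3.0316)/0.062 = 1.1091/0.062 = 17.889.

17.9 years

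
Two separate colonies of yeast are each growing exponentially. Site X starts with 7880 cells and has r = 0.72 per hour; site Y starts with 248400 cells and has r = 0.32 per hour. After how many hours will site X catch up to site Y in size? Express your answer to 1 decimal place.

8.6 hours

Set 7880·e^(0.72t) = 248400·e^(0.32t).
e^((0.72 − 0.32)t) = 248400/7880 → e^(0.4·t) = 31.523.
0.4·t = ln(31.523) = 3.4507, so t = 3.4507/0.4 = 8.6268.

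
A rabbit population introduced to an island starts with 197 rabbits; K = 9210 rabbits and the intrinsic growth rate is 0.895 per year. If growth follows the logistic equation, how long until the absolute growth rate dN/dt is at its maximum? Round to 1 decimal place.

Logistic growth is fastest at N = K/2 = 4605.
A = (K − N₀)/N₀ = 45.751. Set K/(1 + A·e^(−rt)) = K/2 → A·e^(−rt) = 1.
e^(−0.895t) = 1/45.751 = 0.0218573, so t = ln(45.751)/0.895 = 3.8232/0.895 = 4.2718.

4.3 years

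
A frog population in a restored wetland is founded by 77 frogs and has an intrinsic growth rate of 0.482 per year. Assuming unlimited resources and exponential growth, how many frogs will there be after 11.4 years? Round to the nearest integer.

N(t) = N₀·e^(rt) = 77 × e^(0.482×11.4) = 77 × e^5.495.
e^5.495 ≈ 243.42, so N ≈ 77 × 243.42 = 18743.6.

18744 frogs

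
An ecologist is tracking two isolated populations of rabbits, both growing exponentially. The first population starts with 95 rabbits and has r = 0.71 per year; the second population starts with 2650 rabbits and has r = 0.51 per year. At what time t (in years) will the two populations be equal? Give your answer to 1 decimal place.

16.6 years

Set 95·e^(0.71t) = 2650·e^(0.51t).
e^((0.71 − 0.51)t) = 2650/95 → e^(0.2·t) = 27.895.
0.2·t = ln(27.895) = 3.3284, so t = 3.3284/0.2 = 16.642.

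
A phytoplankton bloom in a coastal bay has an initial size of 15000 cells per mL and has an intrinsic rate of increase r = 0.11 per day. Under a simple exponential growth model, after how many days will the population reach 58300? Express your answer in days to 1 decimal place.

12.3 days

Set N₀·e^(rt) = 58300: e^(0.11·t) = 58300/15000 = 3.8867.
0.11·t = ln(3.8867) = 1.3576, so t = 1.3576/0.11 = 12.341.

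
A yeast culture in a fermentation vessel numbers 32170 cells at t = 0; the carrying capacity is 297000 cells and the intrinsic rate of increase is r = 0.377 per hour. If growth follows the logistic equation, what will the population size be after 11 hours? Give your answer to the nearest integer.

A = (K − N₀)/N₀ = (297000 − 32170)/32170 = 8.2322.
N(t) = K/(1 + A·e^(−rt)) = 297000/(1 + 8.2322×e^(−0.377×11)).
e^(−4.147) = 0.015812; denominator = 1 + 8.2322×0.015812 = 1.1302.
N = 297000/1.1302 = 262793.

262793 cells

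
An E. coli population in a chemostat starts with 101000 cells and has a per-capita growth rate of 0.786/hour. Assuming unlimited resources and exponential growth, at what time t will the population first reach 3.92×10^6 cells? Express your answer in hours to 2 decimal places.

4.65 hours

Set N₀·e^(rt) = 3.92×10^6: e^(0.786·t) = 3.92×10^6/101000 = 38.812.
0.786·t = ln(38.812) = 3.6587, so t = 3.6587/0.786 = 4.6549.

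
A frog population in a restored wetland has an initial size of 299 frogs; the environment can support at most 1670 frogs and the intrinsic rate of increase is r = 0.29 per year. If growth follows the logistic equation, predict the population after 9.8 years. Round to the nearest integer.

A = (K − N₀)/N₀ = (1670 − 299)/299 = 4.5853.
N(t) = K/(1 + A·e^(−rt)) = 1670/(1 + 4.5853×e^(−0.29×9.8)).
e^(−2.842) = 0.058309; denominator = 1 + 4.5853×0.058309 = 1.2674.
N = 1670/1.2674 = 1317.7.

1318 frogs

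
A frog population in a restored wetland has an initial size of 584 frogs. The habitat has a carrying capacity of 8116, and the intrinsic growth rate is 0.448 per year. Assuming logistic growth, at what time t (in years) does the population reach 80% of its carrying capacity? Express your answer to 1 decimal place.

A = (K − N₀)/N₀ = (8116 − 584)/584 = 12.897.
Solve 8116/(1 + 12.897·e^(−0.448t)) = 6492.8: 1 + 12.897·e^(−0.448t) = 1.25, so e^(−0.448t) = 0.019384.
−0.448·t = ln(0.019384) = -3.9433, so t = 3.9433/0.448 = 8.802.

8.8 years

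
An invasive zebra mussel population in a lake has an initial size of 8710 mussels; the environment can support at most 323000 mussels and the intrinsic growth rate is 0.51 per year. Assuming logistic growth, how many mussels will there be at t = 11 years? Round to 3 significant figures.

A = (K − N₀)/N₀ = (323000 − 8710)/8710 = 36.084.
N(t) = K/(1 + A·e^(−rt)) = 323000/(1 + 36.084×e^(−0.51×11)).
e^(−5.61) = 0.0036611; denominator = 1 + 36.084×0.0036611 = 1.1321.
N = 323000/1.1321 = 285309.

285000 mussels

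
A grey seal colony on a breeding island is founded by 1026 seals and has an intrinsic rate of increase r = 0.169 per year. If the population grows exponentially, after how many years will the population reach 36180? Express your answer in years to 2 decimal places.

21.08 years

Set N₀·e^(rt) = 36180: e^(0.169·t) = 36180/1026 = 35.263.
0.169·t = ln(35.263) = 3.5628, so t = 3.5628/0.169 = 21.082.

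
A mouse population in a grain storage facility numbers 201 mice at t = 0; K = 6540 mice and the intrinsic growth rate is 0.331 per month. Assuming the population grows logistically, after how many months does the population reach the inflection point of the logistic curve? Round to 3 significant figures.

Logistic growth is fastest at N = K/2 = 3270.
A = (K − N₀)/N₀ = 31.537. Set K/(1 + A·e^(−rt)) = K/2 → A·e^(−rt) = 1.
e^(−0.331t) = 1/31.537 = 0.0317085, so t = ln(31.537)/0.331 = 3.4512/0.331 = 10.426.

10.4 months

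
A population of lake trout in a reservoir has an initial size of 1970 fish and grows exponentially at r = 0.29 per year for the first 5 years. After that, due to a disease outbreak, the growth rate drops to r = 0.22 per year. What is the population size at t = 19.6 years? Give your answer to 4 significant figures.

Phase 1: N(5) = 1970·e^(0.29×5) = 1970·e^1.45 = 8398.34.
Phase 2 runs for 19.6 − 5 = 14.6 years at r = 0.22.
N(19.6) = 8398.34·e^(0.22×14.6) = 8398.34·e^3.212 = 208520.

208500 fish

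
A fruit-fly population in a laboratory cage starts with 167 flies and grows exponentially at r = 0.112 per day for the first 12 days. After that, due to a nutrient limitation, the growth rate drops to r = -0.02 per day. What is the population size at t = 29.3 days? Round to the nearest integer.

Phase 1: N(12) = 167·e^(0.112×12) = 167·e^1.344 = 640.336.
Phase 2 runs for 29.3 − 12 = 17.3 days at r = -0.02.
N(29.3) = 640.336·e^(-0.02×17.3) = 640.336·e^-0.346 = 453.046.

453 flies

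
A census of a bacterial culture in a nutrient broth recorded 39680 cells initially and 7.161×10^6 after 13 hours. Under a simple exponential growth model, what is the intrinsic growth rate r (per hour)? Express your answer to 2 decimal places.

From N(t) = N₀·e^(rt): e^(r·13) = 7.161×10^6/39680 = 180.47.
r·13 = ln(180.47) = 5.1956, so r = 5.1956/13 = 0.39966.

0.40 per hour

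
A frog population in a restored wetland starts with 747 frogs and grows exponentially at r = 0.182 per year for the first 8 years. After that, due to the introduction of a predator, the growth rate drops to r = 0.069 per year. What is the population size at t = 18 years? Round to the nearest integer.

6387 frogs

Phase 1: N(8) = 747·e^(0.182×8) = 747·e^1.456 = 3203.71.
Phase 2 runs for 18 − 8 = 10 years at r = 0.069.
N(18) = 3203.71·e^(0.069×10) = 3203.71·e^0.69 = 6387.29.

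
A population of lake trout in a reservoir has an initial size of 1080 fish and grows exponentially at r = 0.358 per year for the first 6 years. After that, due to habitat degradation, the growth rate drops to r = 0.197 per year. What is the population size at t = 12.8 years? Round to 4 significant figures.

35320 fish

Phase 1: N(6) = 1080·e^(0.358×6) = 1080·e^2.148 = 9253.12.
Phase 2 runs for 12.8 − 6 = 6.8 years at r = 0.197.
N(12.8) = 9253.12·e^(0.197×6.8) = 9253.12·e^1.34 = 35323.9.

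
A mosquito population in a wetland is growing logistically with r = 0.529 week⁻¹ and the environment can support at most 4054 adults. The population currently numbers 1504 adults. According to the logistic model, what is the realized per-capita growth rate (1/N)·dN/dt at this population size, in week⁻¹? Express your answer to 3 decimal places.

0.333 per week

(1/N)·dN/dt = r(1 − N/K) = 0.529 × (1 − 1504/4054).
= 0.529 × 0.62901 = 0.33275.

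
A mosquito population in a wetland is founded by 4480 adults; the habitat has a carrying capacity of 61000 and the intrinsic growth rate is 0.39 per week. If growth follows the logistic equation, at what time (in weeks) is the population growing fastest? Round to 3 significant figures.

6.50 weeks

Logistic growth is fastest at N = K/2 = 30500.
A = (K − N₀)/N₀ = 12.616. Set K/(1 + A·e^(−rt)) = K/2 → A·e^(−rt) = 1.
e^(−0.39t) = 1/12.616 = 0.079264, so t = ln(12.616)/0.39 = 2.535/0.39 = 6.4999.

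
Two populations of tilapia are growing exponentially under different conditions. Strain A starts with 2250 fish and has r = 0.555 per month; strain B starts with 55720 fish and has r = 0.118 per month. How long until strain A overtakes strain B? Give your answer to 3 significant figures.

Set 2250·e^(0.555t) = 55720·e^(0.118t).
e^((0.555 − 0.118)t) = 55720/2250 → e^(0.437·t) = 24.764.
0.437·t = ln(24.764) = 3.2094, so t = 3.2094/0.437 = 7.3442.

7.34 months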